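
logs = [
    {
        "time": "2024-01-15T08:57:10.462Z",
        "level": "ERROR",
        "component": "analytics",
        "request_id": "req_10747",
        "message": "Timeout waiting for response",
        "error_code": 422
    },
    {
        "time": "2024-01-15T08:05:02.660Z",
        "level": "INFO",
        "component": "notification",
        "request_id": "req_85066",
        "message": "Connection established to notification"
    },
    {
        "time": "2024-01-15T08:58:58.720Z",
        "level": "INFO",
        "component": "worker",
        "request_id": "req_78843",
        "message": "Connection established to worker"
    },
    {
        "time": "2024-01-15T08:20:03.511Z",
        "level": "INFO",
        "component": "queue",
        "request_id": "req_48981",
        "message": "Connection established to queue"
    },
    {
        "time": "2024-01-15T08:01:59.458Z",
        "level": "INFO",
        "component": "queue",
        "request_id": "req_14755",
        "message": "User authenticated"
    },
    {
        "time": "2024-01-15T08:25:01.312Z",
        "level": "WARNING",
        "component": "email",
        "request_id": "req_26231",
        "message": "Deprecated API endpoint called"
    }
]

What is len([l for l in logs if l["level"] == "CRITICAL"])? 0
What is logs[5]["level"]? "WARNING"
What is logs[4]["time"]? "2024-01-15T08:01:59.458Z"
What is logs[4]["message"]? "User authenticated"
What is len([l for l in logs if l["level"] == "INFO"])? 4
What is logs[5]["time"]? "2024-01-15T08:25:01.312Z"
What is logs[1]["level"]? "INFO"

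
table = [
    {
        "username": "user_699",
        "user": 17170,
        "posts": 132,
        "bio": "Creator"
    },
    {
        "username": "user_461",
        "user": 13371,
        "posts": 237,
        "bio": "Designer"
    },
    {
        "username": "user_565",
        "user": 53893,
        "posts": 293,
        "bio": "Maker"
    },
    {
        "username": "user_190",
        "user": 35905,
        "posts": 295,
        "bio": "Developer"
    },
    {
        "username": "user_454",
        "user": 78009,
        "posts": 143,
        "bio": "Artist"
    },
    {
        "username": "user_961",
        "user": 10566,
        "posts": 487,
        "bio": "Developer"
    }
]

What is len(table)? 6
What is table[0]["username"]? "user_699"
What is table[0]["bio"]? "Creator"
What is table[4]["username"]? "user_454"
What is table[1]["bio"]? "Designer"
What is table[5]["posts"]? 487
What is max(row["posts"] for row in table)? 487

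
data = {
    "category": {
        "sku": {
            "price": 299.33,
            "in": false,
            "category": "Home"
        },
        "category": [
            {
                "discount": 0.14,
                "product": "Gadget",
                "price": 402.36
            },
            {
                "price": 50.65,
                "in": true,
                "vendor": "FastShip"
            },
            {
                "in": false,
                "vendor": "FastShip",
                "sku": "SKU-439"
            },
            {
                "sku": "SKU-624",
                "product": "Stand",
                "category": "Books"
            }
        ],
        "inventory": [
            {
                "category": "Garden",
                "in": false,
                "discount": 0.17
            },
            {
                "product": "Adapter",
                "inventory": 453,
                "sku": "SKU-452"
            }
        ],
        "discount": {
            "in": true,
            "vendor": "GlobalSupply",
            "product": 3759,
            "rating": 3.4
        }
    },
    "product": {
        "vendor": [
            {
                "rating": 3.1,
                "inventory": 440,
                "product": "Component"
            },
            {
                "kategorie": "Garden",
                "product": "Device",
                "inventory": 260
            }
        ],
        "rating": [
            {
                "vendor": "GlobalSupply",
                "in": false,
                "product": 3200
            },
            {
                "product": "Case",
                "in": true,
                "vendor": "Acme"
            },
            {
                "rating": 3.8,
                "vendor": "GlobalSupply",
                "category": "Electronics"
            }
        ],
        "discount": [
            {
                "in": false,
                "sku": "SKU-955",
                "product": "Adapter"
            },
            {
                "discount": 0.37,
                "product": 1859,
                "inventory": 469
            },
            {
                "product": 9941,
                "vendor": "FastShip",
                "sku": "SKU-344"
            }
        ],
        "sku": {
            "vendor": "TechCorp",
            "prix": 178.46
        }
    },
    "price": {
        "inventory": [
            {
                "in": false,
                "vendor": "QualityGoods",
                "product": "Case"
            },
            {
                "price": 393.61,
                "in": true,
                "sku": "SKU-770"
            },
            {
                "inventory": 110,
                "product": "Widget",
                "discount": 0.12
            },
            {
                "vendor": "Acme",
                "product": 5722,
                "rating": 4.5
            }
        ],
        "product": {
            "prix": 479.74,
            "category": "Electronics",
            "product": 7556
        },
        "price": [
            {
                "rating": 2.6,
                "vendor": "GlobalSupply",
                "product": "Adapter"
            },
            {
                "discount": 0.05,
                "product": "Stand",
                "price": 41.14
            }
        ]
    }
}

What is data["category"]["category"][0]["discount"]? 0.14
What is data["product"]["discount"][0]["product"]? "Adapter"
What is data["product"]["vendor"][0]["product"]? "Component"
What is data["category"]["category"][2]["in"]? False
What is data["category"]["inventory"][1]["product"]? "Adapter"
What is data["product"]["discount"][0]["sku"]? "SKU-955"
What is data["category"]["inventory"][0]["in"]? False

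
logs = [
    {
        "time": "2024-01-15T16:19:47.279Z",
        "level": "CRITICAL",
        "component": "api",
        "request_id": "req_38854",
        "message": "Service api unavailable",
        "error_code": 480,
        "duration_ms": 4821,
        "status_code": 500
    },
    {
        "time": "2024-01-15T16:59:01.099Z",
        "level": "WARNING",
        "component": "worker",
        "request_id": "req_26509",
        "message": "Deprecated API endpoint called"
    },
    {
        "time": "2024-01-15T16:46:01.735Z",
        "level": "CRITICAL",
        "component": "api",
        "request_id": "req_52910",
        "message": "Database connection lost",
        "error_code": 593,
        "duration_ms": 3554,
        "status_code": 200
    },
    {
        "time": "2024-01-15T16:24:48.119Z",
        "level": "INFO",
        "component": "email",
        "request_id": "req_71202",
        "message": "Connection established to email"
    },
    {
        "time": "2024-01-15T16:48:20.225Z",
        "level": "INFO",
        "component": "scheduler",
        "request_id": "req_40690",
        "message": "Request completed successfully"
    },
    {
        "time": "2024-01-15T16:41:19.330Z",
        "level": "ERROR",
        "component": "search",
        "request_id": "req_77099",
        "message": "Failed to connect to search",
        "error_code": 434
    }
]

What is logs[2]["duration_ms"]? 3554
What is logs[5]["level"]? "ERROR"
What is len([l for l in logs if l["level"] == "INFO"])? 2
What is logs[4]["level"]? "INFO"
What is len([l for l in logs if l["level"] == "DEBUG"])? 0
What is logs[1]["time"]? "2024-01-15T16:59:01.099Z"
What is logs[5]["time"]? "2024-01-15T16:41:19.330Z"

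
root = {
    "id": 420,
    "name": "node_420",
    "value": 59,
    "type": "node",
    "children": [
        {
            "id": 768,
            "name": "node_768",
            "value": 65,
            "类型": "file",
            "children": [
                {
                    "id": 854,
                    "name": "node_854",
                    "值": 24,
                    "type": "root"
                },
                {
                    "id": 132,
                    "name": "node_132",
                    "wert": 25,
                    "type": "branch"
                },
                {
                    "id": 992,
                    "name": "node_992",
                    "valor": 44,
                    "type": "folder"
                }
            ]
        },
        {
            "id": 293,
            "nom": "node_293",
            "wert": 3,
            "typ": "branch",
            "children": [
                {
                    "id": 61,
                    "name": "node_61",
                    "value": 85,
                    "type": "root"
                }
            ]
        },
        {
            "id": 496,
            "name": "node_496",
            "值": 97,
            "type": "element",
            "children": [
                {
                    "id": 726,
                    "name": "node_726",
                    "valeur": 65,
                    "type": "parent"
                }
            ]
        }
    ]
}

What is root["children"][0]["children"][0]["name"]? "node_854"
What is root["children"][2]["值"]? 97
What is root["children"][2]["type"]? "element"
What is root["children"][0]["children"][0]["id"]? 854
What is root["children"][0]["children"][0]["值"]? 24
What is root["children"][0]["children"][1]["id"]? 132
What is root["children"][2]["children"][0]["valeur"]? 65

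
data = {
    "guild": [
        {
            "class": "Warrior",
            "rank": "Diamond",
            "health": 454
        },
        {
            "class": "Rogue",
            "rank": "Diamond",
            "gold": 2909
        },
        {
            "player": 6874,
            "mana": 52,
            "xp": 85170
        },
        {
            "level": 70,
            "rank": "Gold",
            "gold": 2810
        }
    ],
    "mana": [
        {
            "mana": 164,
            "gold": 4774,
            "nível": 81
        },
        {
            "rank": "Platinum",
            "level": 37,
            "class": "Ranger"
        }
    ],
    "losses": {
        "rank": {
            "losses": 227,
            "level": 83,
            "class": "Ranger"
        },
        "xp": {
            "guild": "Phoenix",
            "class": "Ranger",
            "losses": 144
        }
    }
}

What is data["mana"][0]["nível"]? 81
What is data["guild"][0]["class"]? "Warrior"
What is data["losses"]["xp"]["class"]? "Ranger"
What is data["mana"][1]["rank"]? "Platinum"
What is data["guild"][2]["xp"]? 85170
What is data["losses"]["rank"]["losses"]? 227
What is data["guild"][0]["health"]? 454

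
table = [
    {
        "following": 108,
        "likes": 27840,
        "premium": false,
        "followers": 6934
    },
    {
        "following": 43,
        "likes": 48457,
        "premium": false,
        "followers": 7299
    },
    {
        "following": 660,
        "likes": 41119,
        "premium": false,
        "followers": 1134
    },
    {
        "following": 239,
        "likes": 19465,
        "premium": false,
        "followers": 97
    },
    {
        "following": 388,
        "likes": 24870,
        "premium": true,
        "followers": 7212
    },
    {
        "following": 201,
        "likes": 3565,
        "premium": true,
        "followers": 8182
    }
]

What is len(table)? 6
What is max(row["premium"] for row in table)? True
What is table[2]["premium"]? False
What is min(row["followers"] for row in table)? 97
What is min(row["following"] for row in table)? 43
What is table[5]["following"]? 201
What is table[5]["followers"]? 8182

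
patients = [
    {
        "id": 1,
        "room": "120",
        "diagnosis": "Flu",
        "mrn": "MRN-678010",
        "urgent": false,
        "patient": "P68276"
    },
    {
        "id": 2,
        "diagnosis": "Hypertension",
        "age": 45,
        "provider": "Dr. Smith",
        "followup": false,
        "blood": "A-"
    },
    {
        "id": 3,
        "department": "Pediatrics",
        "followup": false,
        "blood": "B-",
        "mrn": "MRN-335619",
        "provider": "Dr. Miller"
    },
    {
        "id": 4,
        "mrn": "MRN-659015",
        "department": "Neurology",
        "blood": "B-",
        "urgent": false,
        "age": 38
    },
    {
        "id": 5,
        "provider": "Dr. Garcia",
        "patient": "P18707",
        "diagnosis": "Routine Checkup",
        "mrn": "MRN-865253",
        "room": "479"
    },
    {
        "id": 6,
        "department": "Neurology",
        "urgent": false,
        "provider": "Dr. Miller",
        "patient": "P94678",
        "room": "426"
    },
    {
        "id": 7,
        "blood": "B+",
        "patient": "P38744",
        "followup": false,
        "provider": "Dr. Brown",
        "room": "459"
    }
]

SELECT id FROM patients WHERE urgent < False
[]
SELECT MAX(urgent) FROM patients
False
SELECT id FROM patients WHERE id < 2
[1]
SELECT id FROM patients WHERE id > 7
[]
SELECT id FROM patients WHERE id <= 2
[1, 2]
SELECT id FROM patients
[1, 2, 3, 4, 5, 6, 7]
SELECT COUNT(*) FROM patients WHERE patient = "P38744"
1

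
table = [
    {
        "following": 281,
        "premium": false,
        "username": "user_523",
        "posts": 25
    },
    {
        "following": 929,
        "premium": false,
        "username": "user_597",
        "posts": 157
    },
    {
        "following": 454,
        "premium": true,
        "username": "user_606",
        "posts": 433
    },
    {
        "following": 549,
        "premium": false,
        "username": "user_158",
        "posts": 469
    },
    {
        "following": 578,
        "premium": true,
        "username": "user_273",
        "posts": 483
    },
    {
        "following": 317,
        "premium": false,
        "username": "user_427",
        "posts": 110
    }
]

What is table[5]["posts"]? 110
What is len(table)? 6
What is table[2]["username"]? "user_606"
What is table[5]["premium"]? False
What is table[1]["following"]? 929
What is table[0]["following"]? 281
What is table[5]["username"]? "user_427"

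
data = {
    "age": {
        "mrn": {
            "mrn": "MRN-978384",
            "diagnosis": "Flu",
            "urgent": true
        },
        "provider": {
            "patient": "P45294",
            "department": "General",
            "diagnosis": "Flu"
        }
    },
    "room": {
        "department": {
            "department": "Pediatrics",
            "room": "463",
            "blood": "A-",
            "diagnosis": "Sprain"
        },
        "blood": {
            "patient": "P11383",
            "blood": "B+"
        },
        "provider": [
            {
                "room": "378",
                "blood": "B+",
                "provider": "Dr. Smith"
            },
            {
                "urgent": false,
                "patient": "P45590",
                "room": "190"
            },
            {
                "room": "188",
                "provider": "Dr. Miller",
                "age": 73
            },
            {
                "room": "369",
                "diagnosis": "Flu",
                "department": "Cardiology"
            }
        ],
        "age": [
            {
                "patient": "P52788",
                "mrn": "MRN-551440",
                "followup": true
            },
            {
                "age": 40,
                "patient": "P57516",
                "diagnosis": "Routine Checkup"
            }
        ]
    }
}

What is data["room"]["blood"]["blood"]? "B+"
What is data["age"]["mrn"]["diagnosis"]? "Flu"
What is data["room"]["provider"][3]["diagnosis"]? "Flu"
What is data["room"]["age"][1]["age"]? 40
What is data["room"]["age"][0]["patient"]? "P52788"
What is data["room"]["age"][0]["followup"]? True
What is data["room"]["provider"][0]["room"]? "378"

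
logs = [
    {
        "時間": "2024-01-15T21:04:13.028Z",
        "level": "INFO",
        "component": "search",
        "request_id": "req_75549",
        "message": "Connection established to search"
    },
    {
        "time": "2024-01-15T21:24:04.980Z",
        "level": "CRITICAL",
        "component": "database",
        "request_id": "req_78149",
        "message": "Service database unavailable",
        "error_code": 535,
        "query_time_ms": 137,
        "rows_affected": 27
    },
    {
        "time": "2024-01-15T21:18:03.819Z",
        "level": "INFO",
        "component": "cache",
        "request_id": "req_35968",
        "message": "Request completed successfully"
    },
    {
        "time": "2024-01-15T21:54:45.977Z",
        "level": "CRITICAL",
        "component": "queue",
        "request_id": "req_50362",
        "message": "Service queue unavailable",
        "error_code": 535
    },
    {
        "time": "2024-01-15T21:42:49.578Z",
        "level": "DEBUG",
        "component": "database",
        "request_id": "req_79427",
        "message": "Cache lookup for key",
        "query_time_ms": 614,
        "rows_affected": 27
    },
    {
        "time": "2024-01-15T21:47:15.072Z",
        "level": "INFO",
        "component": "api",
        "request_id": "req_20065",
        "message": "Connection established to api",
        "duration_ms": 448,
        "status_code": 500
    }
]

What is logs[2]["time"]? "2024-01-15T21:18:03.819Z"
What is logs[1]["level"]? "CRITICAL"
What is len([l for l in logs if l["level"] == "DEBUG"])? 1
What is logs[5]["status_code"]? 500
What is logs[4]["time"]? "2024-01-15T21:42:49.578Z"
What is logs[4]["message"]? "Cache lookup for key"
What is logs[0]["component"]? "search"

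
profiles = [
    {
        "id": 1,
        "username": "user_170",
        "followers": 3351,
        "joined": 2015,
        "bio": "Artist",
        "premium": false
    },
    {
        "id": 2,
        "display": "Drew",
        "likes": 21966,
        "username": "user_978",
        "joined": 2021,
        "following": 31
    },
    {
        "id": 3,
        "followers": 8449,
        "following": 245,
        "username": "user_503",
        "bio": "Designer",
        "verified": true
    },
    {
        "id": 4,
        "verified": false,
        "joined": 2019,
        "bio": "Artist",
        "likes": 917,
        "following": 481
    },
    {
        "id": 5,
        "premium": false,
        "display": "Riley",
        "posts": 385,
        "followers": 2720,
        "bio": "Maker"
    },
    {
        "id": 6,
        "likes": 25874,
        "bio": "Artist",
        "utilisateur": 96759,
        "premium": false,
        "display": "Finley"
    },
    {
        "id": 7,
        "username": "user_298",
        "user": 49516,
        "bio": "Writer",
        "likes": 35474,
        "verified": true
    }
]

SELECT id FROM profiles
[1, 2, 3, 4, 5, 6, 7]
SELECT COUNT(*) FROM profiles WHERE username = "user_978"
1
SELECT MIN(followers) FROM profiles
2720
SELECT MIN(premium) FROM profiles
False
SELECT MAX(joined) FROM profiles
2021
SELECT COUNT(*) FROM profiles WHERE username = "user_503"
1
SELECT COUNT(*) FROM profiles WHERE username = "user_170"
1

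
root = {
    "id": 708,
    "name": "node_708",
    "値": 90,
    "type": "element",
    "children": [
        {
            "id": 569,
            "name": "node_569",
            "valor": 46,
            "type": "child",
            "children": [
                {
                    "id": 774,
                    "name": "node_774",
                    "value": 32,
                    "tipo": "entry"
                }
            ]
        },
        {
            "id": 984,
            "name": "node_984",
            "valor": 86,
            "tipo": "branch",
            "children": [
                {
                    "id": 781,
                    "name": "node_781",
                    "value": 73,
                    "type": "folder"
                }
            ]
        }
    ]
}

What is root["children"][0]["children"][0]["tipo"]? "entry"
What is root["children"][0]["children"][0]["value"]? 32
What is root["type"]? "element"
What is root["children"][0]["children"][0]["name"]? "node_774"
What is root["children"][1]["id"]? 984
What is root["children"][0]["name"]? "node_569"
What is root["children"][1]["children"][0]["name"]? "node_781"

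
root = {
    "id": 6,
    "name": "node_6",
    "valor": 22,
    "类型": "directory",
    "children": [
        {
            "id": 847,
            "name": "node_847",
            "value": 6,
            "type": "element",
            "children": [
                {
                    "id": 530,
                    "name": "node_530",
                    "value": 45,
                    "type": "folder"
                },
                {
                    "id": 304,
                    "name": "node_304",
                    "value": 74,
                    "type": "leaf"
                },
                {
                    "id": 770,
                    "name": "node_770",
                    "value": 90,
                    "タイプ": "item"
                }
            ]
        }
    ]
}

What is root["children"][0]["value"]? 6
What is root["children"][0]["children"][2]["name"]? "node_770"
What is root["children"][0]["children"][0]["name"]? "node_530"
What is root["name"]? "node_6"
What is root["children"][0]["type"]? "element"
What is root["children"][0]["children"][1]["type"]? "leaf"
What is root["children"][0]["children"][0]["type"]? "folder"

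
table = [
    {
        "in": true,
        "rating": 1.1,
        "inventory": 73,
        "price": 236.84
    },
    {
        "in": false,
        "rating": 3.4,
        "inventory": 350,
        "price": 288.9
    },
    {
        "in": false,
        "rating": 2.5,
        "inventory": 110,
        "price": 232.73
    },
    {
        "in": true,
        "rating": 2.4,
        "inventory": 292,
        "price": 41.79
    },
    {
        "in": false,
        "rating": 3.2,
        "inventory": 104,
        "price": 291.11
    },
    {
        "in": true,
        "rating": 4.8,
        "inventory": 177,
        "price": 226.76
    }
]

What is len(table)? 6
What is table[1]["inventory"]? 350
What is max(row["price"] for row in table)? 291.11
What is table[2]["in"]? False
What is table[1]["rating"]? 3.4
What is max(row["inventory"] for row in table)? 350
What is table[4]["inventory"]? 104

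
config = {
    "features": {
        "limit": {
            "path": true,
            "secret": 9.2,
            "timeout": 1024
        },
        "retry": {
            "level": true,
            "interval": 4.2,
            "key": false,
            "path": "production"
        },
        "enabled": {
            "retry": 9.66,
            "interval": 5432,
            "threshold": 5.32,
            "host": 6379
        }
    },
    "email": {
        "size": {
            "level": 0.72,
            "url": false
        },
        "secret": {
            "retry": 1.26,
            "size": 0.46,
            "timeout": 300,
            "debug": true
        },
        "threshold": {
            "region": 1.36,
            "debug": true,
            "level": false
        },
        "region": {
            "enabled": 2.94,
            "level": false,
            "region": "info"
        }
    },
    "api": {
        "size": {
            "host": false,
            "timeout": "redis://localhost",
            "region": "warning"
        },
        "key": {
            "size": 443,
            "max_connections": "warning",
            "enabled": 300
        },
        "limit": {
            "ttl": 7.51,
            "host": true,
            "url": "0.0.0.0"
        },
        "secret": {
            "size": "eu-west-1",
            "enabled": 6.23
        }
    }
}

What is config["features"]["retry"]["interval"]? 4.2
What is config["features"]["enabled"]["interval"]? 5432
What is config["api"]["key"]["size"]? 443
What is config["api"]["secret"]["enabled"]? 6.23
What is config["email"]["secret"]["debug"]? True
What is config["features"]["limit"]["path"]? True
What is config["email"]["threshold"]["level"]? False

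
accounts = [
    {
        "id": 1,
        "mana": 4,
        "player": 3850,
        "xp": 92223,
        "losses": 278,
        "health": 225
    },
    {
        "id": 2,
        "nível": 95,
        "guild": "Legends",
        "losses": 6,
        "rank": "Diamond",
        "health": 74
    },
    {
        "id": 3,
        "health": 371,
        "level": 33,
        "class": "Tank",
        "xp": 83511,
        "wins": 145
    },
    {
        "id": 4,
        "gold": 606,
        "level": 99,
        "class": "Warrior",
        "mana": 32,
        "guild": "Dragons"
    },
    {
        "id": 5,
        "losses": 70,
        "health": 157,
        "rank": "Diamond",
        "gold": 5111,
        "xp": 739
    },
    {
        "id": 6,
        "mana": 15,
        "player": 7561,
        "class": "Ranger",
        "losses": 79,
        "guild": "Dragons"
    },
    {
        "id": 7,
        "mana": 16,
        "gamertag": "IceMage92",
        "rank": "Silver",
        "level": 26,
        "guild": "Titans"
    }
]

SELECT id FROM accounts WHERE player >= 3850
[1, 6]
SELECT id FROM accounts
[1, 2, 3, 4, 5, 6, 7]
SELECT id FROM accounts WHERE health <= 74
[2]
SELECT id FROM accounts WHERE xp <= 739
[5]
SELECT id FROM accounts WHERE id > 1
[2, 3, 4, 5, 6, 7]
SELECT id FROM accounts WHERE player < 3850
[]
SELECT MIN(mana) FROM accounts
4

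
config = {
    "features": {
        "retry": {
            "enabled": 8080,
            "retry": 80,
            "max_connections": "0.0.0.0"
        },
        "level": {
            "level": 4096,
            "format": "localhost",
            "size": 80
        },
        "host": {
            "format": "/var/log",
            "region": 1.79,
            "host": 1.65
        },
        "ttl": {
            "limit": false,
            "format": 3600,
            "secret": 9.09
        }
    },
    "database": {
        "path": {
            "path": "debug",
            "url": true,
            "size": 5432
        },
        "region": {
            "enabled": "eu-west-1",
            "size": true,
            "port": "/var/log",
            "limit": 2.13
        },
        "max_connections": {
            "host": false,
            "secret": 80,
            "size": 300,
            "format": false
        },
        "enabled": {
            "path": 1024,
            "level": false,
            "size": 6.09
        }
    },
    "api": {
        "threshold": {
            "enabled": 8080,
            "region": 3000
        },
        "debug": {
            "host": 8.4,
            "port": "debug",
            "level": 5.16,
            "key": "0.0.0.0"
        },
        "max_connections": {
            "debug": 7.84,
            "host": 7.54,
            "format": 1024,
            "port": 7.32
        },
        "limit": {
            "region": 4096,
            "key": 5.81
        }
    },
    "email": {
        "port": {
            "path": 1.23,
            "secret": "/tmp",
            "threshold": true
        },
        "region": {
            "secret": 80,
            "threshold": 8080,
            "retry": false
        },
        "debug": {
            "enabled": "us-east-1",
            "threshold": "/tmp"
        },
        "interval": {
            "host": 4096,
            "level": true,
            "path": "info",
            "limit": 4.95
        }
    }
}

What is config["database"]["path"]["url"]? True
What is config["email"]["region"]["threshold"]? 8080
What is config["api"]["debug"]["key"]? "0.0.0.0"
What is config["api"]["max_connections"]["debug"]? 7.84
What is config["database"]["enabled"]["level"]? False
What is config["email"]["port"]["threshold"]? True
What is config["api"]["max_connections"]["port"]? 7.32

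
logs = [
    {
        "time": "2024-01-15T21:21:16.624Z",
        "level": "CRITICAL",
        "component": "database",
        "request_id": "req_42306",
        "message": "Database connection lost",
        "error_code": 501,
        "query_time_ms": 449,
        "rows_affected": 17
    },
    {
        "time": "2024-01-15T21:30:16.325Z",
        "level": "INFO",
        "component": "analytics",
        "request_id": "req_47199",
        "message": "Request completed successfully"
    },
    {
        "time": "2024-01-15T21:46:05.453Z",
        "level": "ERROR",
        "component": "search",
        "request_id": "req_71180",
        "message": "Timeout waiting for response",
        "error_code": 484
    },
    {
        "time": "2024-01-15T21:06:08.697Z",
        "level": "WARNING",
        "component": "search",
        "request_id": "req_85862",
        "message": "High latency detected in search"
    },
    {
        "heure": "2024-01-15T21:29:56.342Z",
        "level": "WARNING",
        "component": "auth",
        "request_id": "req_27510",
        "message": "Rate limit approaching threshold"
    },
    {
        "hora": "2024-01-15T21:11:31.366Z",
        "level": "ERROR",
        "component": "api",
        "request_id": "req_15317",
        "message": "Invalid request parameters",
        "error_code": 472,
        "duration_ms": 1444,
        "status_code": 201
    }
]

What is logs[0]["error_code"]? 501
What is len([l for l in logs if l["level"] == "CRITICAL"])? 1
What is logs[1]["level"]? "INFO"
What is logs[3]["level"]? "WARNING"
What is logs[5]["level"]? "ERROR"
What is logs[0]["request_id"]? "req_42306"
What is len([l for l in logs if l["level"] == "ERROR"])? 2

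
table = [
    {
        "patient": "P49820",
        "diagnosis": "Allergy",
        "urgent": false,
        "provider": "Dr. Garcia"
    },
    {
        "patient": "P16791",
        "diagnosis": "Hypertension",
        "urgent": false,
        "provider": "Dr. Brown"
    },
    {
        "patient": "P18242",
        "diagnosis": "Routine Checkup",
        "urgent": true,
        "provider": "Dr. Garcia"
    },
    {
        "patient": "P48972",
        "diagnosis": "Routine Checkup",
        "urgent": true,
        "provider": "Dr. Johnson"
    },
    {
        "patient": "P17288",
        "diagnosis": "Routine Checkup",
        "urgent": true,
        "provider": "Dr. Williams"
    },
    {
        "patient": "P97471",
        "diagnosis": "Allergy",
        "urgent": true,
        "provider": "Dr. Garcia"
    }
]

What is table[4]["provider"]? "Dr. Williams"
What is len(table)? 6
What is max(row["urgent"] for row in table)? True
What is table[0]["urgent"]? False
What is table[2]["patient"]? "P18242"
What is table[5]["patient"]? "P97471"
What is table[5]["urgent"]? True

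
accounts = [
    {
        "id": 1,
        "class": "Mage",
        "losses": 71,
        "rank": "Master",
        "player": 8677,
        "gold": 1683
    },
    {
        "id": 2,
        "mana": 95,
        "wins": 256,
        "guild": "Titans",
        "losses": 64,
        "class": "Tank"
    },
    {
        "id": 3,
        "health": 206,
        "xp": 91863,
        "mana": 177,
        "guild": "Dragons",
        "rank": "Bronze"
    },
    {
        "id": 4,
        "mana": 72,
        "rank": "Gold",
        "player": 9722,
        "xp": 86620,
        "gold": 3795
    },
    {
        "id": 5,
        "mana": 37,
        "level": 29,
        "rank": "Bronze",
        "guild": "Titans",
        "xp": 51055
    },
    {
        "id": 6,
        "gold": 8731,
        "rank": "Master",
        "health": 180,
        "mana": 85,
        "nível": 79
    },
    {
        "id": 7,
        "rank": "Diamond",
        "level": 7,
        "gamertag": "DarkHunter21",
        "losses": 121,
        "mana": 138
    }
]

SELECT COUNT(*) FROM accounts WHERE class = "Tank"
1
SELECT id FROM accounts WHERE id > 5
[6, 7]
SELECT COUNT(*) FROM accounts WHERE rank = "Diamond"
1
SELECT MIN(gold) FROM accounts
1683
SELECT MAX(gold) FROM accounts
8731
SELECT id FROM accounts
[1, 2, 3, 4, 5, 6, 7]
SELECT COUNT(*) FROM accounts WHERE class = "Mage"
1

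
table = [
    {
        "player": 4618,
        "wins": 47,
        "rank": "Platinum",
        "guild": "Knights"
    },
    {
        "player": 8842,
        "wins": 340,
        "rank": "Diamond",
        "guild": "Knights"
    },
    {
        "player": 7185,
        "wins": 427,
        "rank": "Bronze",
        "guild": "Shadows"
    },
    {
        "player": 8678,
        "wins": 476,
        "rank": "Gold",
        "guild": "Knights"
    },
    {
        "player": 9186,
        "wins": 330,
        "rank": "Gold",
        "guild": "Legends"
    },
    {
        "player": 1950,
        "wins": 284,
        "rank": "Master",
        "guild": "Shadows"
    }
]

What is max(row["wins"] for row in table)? 476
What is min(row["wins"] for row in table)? 47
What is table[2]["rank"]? "Bronze"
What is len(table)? 6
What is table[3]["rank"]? "Gold"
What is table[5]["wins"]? 284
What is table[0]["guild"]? "Knights"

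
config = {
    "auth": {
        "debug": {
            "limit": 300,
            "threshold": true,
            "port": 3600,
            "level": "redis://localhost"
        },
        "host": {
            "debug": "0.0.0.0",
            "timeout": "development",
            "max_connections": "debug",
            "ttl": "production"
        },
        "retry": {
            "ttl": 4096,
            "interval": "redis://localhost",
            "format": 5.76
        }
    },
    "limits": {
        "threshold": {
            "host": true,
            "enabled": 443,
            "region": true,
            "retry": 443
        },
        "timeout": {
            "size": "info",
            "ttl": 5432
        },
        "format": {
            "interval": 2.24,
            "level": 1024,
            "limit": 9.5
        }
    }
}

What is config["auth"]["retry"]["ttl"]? 4096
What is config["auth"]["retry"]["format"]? 5.76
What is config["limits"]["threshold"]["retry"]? 443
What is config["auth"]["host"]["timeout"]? "development"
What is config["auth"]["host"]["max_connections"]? "debug"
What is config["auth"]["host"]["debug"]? "0.0.0.0"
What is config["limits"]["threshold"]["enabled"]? 443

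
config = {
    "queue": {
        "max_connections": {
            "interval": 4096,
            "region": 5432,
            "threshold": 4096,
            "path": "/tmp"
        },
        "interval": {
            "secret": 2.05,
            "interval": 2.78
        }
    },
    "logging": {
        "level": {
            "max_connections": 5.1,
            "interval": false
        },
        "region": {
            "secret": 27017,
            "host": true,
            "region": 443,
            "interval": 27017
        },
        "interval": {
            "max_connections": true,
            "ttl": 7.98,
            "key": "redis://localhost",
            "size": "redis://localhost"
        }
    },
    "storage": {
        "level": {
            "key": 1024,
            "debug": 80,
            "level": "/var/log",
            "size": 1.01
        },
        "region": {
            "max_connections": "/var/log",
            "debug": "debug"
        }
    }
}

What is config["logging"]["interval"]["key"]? "redis://localhost"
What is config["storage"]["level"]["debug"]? 80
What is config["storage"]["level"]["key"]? 1024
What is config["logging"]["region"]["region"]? 443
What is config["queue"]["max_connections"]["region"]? 5432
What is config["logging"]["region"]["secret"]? 27017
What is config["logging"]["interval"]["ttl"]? 7.98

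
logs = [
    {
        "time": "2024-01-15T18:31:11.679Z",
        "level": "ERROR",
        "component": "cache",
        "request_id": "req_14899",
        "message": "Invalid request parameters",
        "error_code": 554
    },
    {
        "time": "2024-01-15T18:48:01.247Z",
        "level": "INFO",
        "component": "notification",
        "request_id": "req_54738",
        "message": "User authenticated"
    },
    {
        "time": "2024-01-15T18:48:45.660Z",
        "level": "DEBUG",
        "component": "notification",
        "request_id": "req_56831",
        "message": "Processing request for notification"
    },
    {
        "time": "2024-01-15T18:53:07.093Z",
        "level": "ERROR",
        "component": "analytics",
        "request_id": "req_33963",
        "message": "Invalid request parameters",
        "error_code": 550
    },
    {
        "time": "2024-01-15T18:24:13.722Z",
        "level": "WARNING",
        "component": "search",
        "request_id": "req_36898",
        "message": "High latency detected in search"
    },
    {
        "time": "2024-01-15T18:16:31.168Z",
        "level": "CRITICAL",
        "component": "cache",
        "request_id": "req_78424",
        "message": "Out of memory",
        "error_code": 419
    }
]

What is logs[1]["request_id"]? "req_54738"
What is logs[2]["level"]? "DEBUG"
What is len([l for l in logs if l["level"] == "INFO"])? 1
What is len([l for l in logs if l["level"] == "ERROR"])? 2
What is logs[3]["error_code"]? 550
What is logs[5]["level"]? "CRITICAL"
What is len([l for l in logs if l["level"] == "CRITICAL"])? 1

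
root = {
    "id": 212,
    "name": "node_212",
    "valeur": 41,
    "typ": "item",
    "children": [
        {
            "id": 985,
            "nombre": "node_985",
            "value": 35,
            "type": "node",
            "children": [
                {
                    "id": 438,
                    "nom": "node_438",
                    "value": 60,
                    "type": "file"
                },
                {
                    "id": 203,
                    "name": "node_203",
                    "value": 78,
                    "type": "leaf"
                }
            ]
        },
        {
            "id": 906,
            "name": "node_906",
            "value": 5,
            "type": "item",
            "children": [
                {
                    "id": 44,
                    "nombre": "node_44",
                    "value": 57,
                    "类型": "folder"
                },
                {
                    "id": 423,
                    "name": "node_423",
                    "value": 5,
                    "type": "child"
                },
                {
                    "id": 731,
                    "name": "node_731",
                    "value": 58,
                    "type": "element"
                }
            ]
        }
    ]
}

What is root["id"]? 212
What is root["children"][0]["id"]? 985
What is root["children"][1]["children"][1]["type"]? "child"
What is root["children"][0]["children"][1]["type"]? "leaf"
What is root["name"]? "node_212"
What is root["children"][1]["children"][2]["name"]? "node_731"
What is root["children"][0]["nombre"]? "node_985"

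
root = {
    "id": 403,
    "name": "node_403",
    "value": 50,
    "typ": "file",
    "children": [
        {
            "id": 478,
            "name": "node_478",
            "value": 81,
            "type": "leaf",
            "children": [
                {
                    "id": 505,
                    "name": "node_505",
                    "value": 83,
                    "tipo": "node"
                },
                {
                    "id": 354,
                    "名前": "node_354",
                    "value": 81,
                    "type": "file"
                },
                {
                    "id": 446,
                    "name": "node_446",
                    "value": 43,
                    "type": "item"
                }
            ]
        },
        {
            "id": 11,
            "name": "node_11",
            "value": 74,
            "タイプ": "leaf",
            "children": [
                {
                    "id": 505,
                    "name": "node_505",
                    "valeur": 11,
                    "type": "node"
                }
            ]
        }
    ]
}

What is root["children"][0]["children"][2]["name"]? "node_446"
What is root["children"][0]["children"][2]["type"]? "item"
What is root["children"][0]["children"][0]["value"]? 83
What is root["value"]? 50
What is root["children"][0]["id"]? 478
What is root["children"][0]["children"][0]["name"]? "node_505"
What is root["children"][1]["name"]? "node_11"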